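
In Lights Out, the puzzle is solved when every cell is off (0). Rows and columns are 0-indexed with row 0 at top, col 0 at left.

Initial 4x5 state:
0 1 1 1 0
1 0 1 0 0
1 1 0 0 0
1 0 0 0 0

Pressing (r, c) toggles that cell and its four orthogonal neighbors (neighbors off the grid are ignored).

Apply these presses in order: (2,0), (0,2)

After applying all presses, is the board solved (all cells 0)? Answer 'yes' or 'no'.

Answer: yes

Derivation:
After press 1 at (2,0):
0 1 1 1 0
0 0 1 0 0
0 0 0 0 0
0 0 0 0 0

After press 2 at (0,2):
0 0 0 0 0
0 0 0 0 0
0 0 0 0 0
0 0 0 0 0

Lights still on: 0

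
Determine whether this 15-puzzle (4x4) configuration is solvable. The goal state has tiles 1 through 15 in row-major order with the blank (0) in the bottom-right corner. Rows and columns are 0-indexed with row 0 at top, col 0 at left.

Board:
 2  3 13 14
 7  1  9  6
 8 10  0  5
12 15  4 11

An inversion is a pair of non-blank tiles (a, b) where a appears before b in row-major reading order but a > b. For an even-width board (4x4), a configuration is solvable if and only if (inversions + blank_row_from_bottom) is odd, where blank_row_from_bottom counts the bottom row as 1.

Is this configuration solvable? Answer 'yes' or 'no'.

Inversions: 41
Blank is in row 2 (0-indexed from top), which is row 2 counting from the bottom (bottom = 1).
41 + 2 = 43, which is odd, so the puzzle is solvable.

Answer: yes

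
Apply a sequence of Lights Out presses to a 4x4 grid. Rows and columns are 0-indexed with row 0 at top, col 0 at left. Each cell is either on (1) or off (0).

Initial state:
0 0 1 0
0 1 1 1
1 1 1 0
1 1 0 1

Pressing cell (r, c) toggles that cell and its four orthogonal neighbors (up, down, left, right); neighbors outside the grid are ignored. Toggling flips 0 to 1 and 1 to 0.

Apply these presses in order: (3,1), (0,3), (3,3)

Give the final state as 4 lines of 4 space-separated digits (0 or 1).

Answer: 0 0 0 1
0 1 1 0
1 0 1 1
0 0 0 0

Derivation:
After press 1 at (3,1):
0 0 1 0
0 1 1 1
1 0 1 0
0 0 1 1

After press 2 at (0,3):
0 0 0 1
0 1 1 0
1 0 1 0
0 0 1 1

After press 3 at (3,3):
0 0 0 1
0 1 1 0
1 0 1 1
0 0 0 0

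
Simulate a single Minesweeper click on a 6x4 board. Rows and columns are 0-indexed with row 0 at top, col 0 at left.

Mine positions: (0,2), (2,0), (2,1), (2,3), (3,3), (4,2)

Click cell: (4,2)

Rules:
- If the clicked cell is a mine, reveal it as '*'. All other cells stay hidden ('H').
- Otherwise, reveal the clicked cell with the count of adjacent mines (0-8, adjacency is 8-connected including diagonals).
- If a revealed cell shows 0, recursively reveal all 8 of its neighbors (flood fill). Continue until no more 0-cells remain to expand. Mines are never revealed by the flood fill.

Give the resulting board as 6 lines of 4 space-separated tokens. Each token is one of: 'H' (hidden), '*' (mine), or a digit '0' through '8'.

H H H H
H H H H
H H H H
H H H H
H H * H
H H H H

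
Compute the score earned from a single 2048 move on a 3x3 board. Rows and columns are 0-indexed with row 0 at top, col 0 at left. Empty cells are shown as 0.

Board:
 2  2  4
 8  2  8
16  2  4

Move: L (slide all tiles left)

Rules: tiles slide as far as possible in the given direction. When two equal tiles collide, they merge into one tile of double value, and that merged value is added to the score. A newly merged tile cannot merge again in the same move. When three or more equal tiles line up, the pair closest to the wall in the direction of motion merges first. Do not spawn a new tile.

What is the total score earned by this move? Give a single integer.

Answer: 4

Derivation:
Slide left:
row 0: [2, 2, 4] -> [4, 4, 0]  score +4 (running 4)
row 1: [8, 2, 8] -> [8, 2, 8]  score +0 (running 4)
row 2: [16, 2, 4] -> [16, 2, 4]  score +0 (running 4)
Board after move:
 4  4  0
 8  2  8
16  2  4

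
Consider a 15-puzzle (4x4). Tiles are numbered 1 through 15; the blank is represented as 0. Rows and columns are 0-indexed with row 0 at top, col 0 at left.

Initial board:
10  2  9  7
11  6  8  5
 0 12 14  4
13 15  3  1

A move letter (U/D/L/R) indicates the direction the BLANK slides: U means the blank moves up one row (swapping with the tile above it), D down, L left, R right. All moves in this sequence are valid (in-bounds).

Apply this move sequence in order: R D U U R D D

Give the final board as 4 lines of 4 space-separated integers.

After move 1 (R):
10  2  9  7
11  6  8  5
12  0 14  4
13 15  3  1

After move 2 (D):
10  2  9  7
11  6  8  5
12 15 14  4
13  0  3  1

After move 3 (U):
10  2  9  7
11  6  8  5
12  0 14  4
13 15  3  1

After move 4 (U):
10  2  9  7
11  0  8  5
12  6 14  4
13 15  3  1

After move 5 (R):
10  2  9  7
11  8  0  5
12  6 14  4
13 15  3  1

After move 6 (D):
10  2  9  7
11  8 14  5
12  6  0  4
13 15  3  1

After move 7 (D):
10  2  9  7
11  8 14  5
12  6  3  4
13 15  0  1

Answer: 10  2  9  7
11  8 14  5
12  6  3  4
13 15  0  1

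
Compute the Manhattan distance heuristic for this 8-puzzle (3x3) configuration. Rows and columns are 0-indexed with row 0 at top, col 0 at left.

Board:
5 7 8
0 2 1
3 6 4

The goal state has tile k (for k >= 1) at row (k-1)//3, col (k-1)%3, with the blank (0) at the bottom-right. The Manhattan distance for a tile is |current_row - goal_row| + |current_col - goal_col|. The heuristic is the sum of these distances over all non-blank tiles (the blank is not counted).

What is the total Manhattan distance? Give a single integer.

Tile 5: at (0,0), goal (1,1), distance |0-1|+|0-1| = 2
Tile 7: at (0,1), goal (2,0), distance |0-2|+|1-0| = 3
Tile 8: at (0,2), goal (2,1), distance |0-2|+|2-1| = 3
Tile 2: at (1,1), goal (0,1), distance |1-0|+|1-1| = 1
Tile 1: at (1,2), goal (0,0), distance |1-0|+|2-0| = 3
Tile 3: at (2,0), goal (0,2), distance |2-0|+|0-2| = 4
Tile 6: at (2,1), goal (1,2), distance |2-1|+|1-2| = 2
Tile 4: at (2,2), goal (1,0), distance |2-1|+|2-0| = 3
Sum: 2 + 3 + 3 + 1 + 3 + 4 + 2 + 3 = 21

Answer: 21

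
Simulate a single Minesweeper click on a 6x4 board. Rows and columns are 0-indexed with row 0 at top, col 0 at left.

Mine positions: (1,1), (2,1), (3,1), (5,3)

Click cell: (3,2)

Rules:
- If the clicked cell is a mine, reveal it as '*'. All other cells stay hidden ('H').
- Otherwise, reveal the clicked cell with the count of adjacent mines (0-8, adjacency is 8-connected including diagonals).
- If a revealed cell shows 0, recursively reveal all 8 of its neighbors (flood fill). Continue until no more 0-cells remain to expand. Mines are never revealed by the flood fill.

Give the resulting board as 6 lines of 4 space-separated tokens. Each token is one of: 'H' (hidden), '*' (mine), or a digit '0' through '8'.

H H H H
H H H H
H H H H
H H 2 H
H H H H
H H H H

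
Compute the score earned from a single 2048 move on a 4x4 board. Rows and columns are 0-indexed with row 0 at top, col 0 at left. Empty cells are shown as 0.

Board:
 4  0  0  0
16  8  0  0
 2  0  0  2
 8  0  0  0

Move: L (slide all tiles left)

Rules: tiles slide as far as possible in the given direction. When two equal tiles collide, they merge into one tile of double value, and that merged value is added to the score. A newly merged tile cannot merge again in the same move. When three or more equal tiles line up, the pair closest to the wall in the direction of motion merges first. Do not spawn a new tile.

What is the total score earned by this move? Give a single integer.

Slide left:
row 0: [4, 0, 0, 0] -> [4, 0, 0, 0]  score +0 (running 0)
row 1: [16, 8, 0, 0] -> [16, 8, 0, 0]  score +0 (running 0)
row 2: [2, 0, 0, 2] -> [4, 0, 0, 0]  score +4 (running 4)
row 3: [8, 0, 0, 0] -> [8, 0, 0, 0]  score +0 (running 4)
Board after move:
 4  0  0  0
16  8  0  0
 4  0  0  0
 8  0  0  0

Answer: 4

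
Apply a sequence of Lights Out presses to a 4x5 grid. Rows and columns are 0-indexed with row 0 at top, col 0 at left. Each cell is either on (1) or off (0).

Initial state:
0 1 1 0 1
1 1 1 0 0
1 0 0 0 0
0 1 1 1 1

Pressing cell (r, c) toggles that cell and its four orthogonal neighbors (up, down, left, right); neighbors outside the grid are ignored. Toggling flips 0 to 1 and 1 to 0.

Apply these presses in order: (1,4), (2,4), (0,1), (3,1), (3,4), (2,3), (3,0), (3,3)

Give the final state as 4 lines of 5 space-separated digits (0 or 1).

Answer: 1 0 0 0 0
1 0 1 0 0
0 1 1 1 0
0 1 1 0 0

Derivation:
After press 1 at (1,4):
0 1 1 0 0
1 1 1 1 1
1 0 0 0 1
0 1 1 1 1

After press 2 at (2,4):
0 1 1 0 0
1 1 1 1 0
1 0 0 1 0
0 1 1 1 0

After press 3 at (0,1):
1 0 0 0 0
1 0 1 1 0
1 0 0 1 0
0 1 1 1 0

After press 4 at (3,1):
1 0 0 0 0
1 0 1 1 0
1 1 0 1 0
1 0 0 1 0

After press 5 at (3,4):
1 0 0 0 0
1 0 1 1 0
1 1 0 1 1
1 0 0 0 1

After press 6 at (2,3):
1 0 0 0 0
1 0 1 0 0
1 1 1 0 0
1 0 0 1 1

After press 7 at (3,0):
1 0 0 0 0
1 0 1 0 0
0 1 1 0 0
0 1 0 1 1

After press 8 at (3,3):
1 0 0 0 0
1 0 1 0 0
0 1 1 1 0
0 1 1 0 0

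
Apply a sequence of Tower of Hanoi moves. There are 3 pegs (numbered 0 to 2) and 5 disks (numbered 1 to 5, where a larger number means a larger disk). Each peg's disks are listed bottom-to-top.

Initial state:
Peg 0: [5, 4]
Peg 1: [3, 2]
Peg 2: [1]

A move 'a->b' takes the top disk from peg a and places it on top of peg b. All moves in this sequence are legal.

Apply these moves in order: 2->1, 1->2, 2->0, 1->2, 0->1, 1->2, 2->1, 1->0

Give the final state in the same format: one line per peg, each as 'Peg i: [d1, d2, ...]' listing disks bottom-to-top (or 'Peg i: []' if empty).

Answer: Peg 0: [5, 4, 1]
Peg 1: [3]
Peg 2: [2]

Derivation:
After move 1 (2->1):
Peg 0: [5, 4]
Peg 1: [3, 2, 1]
Peg 2: []

After move 2 (1->2):
Peg 0: [5, 4]
Peg 1: [3, 2]
Peg 2: [1]

After move 3 (2->0):
Peg 0: [5, 4, 1]
Peg 1: [3, 2]
Peg 2: []

After move 4 (1->2):
Peg 0: [5, 4, 1]
Peg 1: [3]
Peg 2: [2]

After move 5 (0->1):
Peg 0: [5, 4]
Peg 1: [3, 1]
Peg 2: [2]

After move 6 (1->2):
Peg 0: [5, 4]
Peg 1: [3]
Peg 2: [2, 1]

After move 7 (2->1):
Peg 0: [5, 4]
Peg 1: [3, 1]
Peg 2: [2]

After move 8 (1->0):
Peg 0: [5, 4, 1]
Peg 1: [3]
Peg 2: [2]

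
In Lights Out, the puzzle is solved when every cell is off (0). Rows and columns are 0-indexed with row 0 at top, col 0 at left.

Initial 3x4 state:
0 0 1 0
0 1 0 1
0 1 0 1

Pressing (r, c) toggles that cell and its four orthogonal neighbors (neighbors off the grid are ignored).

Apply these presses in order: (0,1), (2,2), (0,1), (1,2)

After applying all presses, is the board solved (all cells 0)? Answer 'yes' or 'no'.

After press 1 at (0,1):
1 1 0 0
0 0 0 1
0 1 0 1

After press 2 at (2,2):
1 1 0 0
0 0 1 1
0 0 1 0

After press 3 at (0,1):
0 0 1 0
0 1 1 1
0 0 1 0

After press 4 at (1,2):
0 0 0 0
0 0 0 0
0 0 0 0

Lights still on: 0

Answer: yes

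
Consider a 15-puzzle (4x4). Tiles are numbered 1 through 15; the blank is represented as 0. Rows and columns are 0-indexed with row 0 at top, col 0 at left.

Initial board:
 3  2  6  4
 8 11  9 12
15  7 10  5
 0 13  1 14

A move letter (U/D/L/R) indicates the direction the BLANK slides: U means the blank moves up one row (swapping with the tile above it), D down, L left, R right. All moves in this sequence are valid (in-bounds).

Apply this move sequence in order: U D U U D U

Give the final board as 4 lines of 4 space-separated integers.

Answer:  3  2  6  4
 0 11  9 12
 8  7 10  5
15 13  1 14

Derivation:
After move 1 (U):
 3  2  6  4
 8 11  9 12
 0  7 10  5
15 13  1 14

After move 2 (D):
 3  2  6  4
 8 11  9 12
15  7 10  5
 0 13  1 14

After move 3 (U):
 3  2  6  4
 8 11  9 12
 0  7 10  5
15 13  1 14

After move 4 (U):
 3  2  6  4
 0 11  9 12
 8  7 10  5
15 13  1 14

After move 5 (D):
 3  2  6  4
 8 11  9 12
 0  7 10  5
15 13  1 14

After move 6 (U):
 3  2  6  4
 0 11  9 12
 8  7 10  5
15 13  1 14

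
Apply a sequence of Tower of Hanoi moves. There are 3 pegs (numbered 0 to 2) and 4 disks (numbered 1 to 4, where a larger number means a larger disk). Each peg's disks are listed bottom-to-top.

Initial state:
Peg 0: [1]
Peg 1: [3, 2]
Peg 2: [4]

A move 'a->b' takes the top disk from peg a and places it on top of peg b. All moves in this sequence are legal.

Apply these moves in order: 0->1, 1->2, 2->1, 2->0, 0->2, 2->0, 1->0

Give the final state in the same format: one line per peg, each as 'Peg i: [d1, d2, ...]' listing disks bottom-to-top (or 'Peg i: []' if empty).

After move 1 (0->1):
Peg 0: []
Peg 1: [3, 2, 1]
Peg 2: [4]

After move 2 (1->2):
Peg 0: []
Peg 1: [3, 2]
Peg 2: [4, 1]

After move 3 (2->1):
Peg 0: []
Peg 1: [3, 2, 1]
Peg 2: [4]

After move 4 (2->0):
Peg 0: [4]
Peg 1: [3, 2, 1]
Peg 2: []

After move 5 (0->2):
Peg 0: []
Peg 1: [3, 2, 1]
Peg 2: [4]

After move 6 (2->0):
Peg 0: [4]
Peg 1: [3, 2, 1]
Peg 2: []

After move 7 (1->0):
Peg 0: [4, 1]
Peg 1: [3, 2]
Peg 2: []

Answer: Peg 0: [4, 1]
Peg 1: [3, 2]
Peg 2: []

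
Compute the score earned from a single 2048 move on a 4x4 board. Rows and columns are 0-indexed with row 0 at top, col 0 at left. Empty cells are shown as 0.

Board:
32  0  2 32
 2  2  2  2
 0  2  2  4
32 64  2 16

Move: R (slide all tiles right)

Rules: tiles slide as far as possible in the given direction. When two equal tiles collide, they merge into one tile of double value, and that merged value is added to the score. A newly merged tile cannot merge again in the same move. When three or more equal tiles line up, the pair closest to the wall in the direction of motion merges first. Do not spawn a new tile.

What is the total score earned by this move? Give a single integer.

Slide right:
row 0: [32, 0, 2, 32] -> [0, 32, 2, 32]  score +0 (running 0)
row 1: [2, 2, 2, 2] -> [0, 0, 4, 4]  score +8 (running 8)
row 2: [0, 2, 2, 4] -> [0, 0, 4, 4]  score +4 (running 12)
row 3: [32, 64, 2, 16] -> [32, 64, 2, 16]  score +0 (running 12)
Board after move:
 0 32  2 32
 0  0  4  4
 0  0  4  4
32 64  2 16

Answer: 12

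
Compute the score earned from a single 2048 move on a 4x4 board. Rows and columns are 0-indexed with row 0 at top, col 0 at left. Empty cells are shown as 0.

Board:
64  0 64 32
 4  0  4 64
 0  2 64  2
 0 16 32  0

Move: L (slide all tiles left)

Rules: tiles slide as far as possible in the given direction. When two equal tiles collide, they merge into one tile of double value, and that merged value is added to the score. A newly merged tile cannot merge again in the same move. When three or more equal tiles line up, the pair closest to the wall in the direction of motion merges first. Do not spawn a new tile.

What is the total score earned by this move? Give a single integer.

Answer: 136

Derivation:
Slide left:
row 0: [64, 0, 64, 32] -> [128, 32, 0, 0]  score +128 (running 128)
row 1: [4, 0, 4, 64] -> [8, 64, 0, 0]  score +8 (running 136)
row 2: [0, 2, 64, 2] -> [2, 64, 2, 0]  score +0 (running 136)
row 3: [0, 16, 32, 0] -> [16, 32, 0, 0]  score +0 (running 136)
Board after move:
128  32   0   0
  8  64   0   0
  2  64   2   0
 16  32   0   0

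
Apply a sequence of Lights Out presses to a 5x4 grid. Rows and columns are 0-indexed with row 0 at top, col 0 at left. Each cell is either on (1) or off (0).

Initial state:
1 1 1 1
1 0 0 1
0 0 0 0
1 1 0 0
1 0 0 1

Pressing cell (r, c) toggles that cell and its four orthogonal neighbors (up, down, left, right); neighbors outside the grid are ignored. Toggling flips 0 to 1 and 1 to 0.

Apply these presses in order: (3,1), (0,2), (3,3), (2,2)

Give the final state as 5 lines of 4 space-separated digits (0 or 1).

After press 1 at (3,1):
1 1 1 1
1 0 0 1
0 1 0 0
0 0 1 0
1 1 0 1

After press 2 at (0,2):
1 0 0 0
1 0 1 1
0 1 0 0
0 0 1 0
1 1 0 1

After press 3 at (3,3):
1 0 0 0
1 0 1 1
0 1 0 1
0 0 0 1
1 1 0 0

After press 4 at (2,2):
1 0 0 0
1 0 0 1
0 0 1 0
0 0 1 1
1 1 0 0

Answer: 1 0 0 0
1 0 0 1
0 0 1 0
0 0 1 1
1 1 0 0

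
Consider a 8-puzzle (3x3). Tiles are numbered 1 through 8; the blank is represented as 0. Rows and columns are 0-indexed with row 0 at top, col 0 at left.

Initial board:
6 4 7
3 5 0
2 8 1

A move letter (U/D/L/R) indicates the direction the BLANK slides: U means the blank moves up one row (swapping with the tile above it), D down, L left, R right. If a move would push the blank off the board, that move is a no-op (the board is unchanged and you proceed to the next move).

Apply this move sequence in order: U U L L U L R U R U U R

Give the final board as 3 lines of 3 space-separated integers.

After move 1 (U):
6 4 0
3 5 7
2 8 1

After move 2 (U):
6 4 0
3 5 7
2 8 1

After move 3 (L):
6 0 4
3 5 7
2 8 1

After move 4 (L):
0 6 4
3 5 7
2 8 1

After move 5 (U):
0 6 4
3 5 7
2 8 1

After move 6 (L):
0 6 4
3 5 7
2 8 1

After move 7 (R):
6 0 4
3 5 7
2 8 1

After move 8 (U):
6 0 4
3 5 7
2 8 1

After move 9 (R):
6 4 0
3 5 7
2 8 1

After move 10 (U):
6 4 0
3 5 7
2 8 1

After move 11 (U):
6 4 0
3 5 7
2 8 1

After move 12 (R):
6 4 0
3 5 7
2 8 1

Answer: 6 4 0
3 5 7
2 8 1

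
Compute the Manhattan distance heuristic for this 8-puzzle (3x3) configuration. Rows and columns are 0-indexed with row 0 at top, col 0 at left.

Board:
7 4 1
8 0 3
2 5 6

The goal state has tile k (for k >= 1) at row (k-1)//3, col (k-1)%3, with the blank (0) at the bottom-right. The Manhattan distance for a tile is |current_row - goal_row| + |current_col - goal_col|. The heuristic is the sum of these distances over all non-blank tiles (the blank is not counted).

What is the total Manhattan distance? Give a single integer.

Answer: 14

Derivation:
Tile 7: (0,0)->(2,0) = 2
Tile 4: (0,1)->(1,0) = 2
Tile 1: (0,2)->(0,0) = 2
Tile 8: (1,0)->(2,1) = 2
Tile 3: (1,2)->(0,2) = 1
Tile 2: (2,0)->(0,1) = 3
Tile 5: (2,1)->(1,1) = 1
Tile 6: (2,2)->(1,2) = 1
Sum: 2 + 2 + 2 + 2 + 1 + 3 + 1 + 1 = 14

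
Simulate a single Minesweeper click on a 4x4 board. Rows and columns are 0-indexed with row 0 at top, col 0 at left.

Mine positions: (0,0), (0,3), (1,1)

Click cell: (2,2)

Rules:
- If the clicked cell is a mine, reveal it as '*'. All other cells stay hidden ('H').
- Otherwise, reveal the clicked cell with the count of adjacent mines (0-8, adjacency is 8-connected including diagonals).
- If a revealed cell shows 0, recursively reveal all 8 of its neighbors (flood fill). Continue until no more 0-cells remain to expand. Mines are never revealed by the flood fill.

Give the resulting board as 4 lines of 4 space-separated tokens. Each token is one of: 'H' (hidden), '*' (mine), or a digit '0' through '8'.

H H H H
H H H H
H H 1 H
H H H H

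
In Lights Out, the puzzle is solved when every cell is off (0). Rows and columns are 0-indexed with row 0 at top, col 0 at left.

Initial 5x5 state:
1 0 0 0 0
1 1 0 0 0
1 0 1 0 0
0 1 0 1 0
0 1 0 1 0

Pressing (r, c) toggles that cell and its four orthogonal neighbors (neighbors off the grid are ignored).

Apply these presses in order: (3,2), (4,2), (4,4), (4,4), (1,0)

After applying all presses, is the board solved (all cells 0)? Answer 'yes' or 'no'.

After press 1 at (3,2):
1 0 0 0 0
1 1 0 0 0
1 0 0 0 0
0 0 1 0 0
0 1 1 1 0

After press 2 at (4,2):
1 0 0 0 0
1 1 0 0 0
1 0 0 0 0
0 0 0 0 0
0 0 0 0 0

After press 3 at (4,4):
1 0 0 0 0
1 1 0 0 0
1 0 0 0 0
0 0 0 0 1
0 0 0 1 1

After press 4 at (4,4):
1 0 0 0 0
1 1 0 0 0
1 0 0 0 0
0 0 0 0 0
0 0 0 0 0

After press 5 at (1,0):
0 0 0 0 0
0 0 0 0 0
0 0 0 0 0
0 0 0 0 0
0 0 0 0 0

Lights still on: 0

Answer: yes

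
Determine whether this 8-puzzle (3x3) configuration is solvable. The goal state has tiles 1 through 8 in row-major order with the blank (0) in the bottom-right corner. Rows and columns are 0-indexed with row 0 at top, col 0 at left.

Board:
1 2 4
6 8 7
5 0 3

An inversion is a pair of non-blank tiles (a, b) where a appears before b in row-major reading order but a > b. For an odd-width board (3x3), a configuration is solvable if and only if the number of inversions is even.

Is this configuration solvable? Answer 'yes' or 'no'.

Answer: no

Derivation:
Inversions (pairs i<j in row-major order where tile[i] > tile[j] > 0): 9
9 is odd, so the puzzle is not solvable.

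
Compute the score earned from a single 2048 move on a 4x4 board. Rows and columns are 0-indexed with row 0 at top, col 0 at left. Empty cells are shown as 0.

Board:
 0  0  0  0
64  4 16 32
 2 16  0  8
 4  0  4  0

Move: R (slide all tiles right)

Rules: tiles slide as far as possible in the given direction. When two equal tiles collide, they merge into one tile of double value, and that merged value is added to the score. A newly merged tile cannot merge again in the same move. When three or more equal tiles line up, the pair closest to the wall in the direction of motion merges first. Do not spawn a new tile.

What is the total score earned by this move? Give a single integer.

Answer: 8

Derivation:
Slide right:
row 0: [0, 0, 0, 0] -> [0, 0, 0, 0]  score +0 (running 0)
row 1: [64, 4, 16, 32] -> [64, 4, 16, 32]  score +0 (running 0)
row 2: [2, 16, 0, 8] -> [0, 2, 16, 8]  score +0 (running 0)
row 3: [4, 0, 4, 0] -> [0, 0, 0, 8]  score +8 (running 8)
Board after move:
 0  0  0  0
64  4 16 32
 0  2 16  8
 0  0  0  8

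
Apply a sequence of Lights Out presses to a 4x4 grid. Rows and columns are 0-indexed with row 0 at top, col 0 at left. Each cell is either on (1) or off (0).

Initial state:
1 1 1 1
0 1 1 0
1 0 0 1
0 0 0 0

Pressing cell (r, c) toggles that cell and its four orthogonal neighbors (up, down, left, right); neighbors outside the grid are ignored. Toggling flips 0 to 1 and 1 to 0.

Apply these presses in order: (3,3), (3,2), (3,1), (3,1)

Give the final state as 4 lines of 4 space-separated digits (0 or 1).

After press 1 at (3,3):
1 1 1 1
0 1 1 0
1 0 0 0
0 0 1 1

After press 2 at (3,2):
1 1 1 1
0 1 1 0
1 0 1 0
0 1 0 0

After press 3 at (3,1):
1 1 1 1
0 1 1 0
1 1 1 0
1 0 1 0

After press 4 at (3,1):
1 1 1 1
0 1 1 0
1 0 1 0
0 1 0 0

Answer: 1 1 1 1
0 1 1 0
1 0 1 0
0 1 0 0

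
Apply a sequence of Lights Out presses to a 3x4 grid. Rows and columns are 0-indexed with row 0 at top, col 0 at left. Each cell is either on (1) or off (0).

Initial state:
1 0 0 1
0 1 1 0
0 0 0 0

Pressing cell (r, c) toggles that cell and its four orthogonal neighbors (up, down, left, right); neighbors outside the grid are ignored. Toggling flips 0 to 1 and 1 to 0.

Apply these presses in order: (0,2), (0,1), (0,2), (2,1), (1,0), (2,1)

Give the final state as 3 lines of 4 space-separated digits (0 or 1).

After press 1 at (0,2):
1 1 1 0
0 1 0 0
0 0 0 0

After press 2 at (0,1):
0 0 0 0
0 0 0 0
0 0 0 0

After press 3 at (0,2):
0 1 1 1
0 0 1 0
0 0 0 0

After press 4 at (2,1):
0 1 1 1
0 1 1 0
1 1 1 0

After press 5 at (1,0):
1 1 1 1
1 0 1 0
0 1 1 0

After press 6 at (2,1):
1 1 1 1
1 1 1 0
1 0 0 0

Answer: 1 1 1 1
1 1 1 0
1 0 0 0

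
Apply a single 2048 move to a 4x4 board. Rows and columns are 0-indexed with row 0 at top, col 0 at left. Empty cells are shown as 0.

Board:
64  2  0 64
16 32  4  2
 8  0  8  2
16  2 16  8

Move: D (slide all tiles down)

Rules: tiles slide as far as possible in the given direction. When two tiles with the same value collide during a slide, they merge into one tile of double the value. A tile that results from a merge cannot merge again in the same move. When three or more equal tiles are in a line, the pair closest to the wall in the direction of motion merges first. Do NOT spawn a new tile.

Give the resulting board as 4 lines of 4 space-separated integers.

Answer: 64  0  0  0
16  2  4 64
 8 32  8  4
16  2 16  8

Derivation:
Slide down:
col 0: [64, 16, 8, 16] -> [64, 16, 8, 16]
col 1: [2, 32, 0, 2] -> [0, 2, 32, 2]
col 2: [0, 4, 8, 16] -> [0, 4, 8, 16]
col 3: [64, 2, 2, 8] -> [0, 64, 4, 8]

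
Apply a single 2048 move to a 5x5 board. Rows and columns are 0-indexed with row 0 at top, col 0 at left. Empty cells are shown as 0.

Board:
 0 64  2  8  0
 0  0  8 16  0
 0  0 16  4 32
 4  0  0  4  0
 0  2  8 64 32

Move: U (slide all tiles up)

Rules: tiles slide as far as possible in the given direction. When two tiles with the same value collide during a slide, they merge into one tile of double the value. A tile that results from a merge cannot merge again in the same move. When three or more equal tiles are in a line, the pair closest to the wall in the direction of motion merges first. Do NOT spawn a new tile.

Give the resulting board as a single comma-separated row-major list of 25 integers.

Slide up:
col 0: [0, 0, 0, 4, 0] -> [4, 0, 0, 0, 0]
col 1: [64, 0, 0, 0, 2] -> [64, 2, 0, 0, 0]
col 2: [2, 8, 16, 0, 8] -> [2, 8, 16, 8, 0]
col 3: [8, 16, 4, 4, 64] -> [8, 16, 8, 64, 0]
col 4: [0, 0, 32, 0, 32] -> [64, 0, 0, 0, 0]

Answer: 4, 64, 2, 8, 64, 0, 2, 8, 16, 0, 0, 0, 16, 8, 0, 0, 0, 8, 64, 0, 0, 0, 0, 0, 0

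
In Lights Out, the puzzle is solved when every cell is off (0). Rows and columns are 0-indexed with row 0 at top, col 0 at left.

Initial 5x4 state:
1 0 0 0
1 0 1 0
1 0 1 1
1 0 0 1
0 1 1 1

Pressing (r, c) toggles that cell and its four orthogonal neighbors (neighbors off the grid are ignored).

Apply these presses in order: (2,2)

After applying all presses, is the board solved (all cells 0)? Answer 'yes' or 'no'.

After press 1 at (2,2):
1 0 0 0
1 0 0 0
1 1 0 0
1 0 1 1
0 1 1 1

Lights still on: 10

Answer: no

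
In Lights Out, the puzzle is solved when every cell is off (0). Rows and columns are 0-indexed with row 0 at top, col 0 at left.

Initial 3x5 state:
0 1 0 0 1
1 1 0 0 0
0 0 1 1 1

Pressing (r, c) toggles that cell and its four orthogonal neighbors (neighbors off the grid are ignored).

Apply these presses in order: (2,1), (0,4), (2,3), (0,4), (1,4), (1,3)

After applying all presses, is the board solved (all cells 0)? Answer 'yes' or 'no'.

After press 1 at (2,1):
0 1 0 0 1
1 0 0 0 0
1 1 0 1 1

After press 2 at (0,4):
0 1 0 1 0
1 0 0 0 1
1 1 0 1 1

After press 3 at (2,3):
0 1 0 1 0
1 0 0 1 1
1 1 1 0 0

After press 4 at (0,4):
0 1 0 0 1
1 0 0 1 0
1 1 1 0 0

After press 5 at (1,4):
0 1 0 0 0
1 0 0 0 1
1 1 1 0 1

After press 6 at (1,3):
0 1 0 1 0
1 0 1 1 0
1 1 1 1 1

Lights still on: 10

Answer: no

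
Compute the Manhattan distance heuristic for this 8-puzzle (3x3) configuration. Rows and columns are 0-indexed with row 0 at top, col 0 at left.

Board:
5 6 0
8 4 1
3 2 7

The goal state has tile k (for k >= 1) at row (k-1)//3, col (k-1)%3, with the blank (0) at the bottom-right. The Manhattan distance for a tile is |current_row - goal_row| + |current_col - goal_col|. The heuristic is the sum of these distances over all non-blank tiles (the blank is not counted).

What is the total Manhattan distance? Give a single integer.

Tile 5: (0,0)->(1,1) = 2
Tile 6: (0,1)->(1,2) = 2
Tile 8: (1,0)->(2,1) = 2
Tile 4: (1,1)->(1,0) = 1
Tile 1: (1,2)->(0,0) = 3
Tile 3: (2,0)->(0,2) = 4
Tile 2: (2,1)->(0,1) = 2
Tile 7: (2,2)->(2,0) = 2
Sum: 2 + 2 + 2 + 1 + 3 + 4 + 2 + 2 = 18

Answer: 18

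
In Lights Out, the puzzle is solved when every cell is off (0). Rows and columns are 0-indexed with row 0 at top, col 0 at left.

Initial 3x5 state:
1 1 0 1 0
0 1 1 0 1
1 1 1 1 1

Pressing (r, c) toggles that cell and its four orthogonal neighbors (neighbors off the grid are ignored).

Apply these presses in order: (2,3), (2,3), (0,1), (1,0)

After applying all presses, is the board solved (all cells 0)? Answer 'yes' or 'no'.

After press 1 at (2,3):
1 1 0 1 0
0 1 1 1 1
1 1 0 0 0

After press 2 at (2,3):
1 1 0 1 0
0 1 1 0 1
1 1 1 1 1

After press 3 at (0,1):
0 0 1 1 0
0 0 1 0 1
1 1 1 1 1

After press 4 at (1,0):
1 0 1 1 0
1 1 1 0 1
0 1 1 1 1

Lights still on: 11

Answer: no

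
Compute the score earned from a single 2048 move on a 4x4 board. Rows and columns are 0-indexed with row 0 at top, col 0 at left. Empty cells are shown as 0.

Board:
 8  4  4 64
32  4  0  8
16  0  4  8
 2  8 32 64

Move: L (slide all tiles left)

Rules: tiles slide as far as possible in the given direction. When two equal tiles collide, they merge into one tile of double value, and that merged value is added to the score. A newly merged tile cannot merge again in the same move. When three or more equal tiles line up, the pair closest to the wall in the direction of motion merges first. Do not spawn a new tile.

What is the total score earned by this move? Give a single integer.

Slide left:
row 0: [8, 4, 4, 64] -> [8, 8, 64, 0]  score +8 (running 8)
row 1: [32, 4, 0, 8] -> [32, 4, 8, 0]  score +0 (running 8)
row 2: [16, 0, 4, 8] -> [16, 4, 8, 0]  score +0 (running 8)
row 3: [2, 8, 32, 64] -> [2, 8, 32, 64]  score +0 (running 8)
Board after move:
 8  8 64  0
32  4  8  0
16  4  8  0
 2  8 32 64

Answer: 8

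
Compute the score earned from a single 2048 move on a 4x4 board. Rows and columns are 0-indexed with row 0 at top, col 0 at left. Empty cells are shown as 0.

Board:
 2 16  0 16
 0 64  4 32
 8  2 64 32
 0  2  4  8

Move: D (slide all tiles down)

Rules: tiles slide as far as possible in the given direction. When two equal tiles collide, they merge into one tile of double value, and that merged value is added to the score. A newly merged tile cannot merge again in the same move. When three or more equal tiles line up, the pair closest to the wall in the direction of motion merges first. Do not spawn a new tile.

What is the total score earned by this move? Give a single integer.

Slide down:
col 0: [2, 0, 8, 0] -> [0, 0, 2, 8]  score +0 (running 0)
col 1: [16, 64, 2, 2] -> [0, 16, 64, 4]  score +4 (running 4)
col 2: [0, 4, 64, 4] -> [0, 4, 64, 4]  score +0 (running 4)
col 3: [16, 32, 32, 8] -> [0, 16, 64, 8]  score +64 (running 68)
Board after move:
 0  0  0  0
 0 16  4 16
 2 64 64 64
 8  4  4  8

Answer: 68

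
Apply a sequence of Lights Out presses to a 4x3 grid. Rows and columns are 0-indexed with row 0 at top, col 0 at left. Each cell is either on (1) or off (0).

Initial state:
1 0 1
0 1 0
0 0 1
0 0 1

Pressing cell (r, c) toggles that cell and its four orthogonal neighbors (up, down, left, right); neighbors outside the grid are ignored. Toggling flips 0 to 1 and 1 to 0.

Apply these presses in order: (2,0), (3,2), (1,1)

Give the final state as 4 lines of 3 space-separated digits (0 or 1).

After press 1 at (2,0):
1 0 1
1 1 0
1 1 1
1 0 1

After press 2 at (3,2):
1 0 1
1 1 0
1 1 0
1 1 0

After press 3 at (1,1):
1 1 1
0 0 1
1 0 0
1 1 0

Answer: 1 1 1
0 0 1
1 0 0
1 1 0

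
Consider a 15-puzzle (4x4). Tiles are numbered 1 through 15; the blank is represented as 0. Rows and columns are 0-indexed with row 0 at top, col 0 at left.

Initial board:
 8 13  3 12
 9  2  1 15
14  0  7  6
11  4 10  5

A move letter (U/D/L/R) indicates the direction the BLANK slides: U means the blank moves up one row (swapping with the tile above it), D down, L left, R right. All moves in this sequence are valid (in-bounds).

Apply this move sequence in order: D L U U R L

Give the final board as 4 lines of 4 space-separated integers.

Answer:  8 13  3 12
 0  2  1 15
 9  4  7  6
14 11 10  5

Derivation:
After move 1 (D):
 8 13  3 12
 9  2  1 15
14  4  7  6
11  0 10  5

After move 2 (L):
 8 13  3 12
 9  2  1 15
14  4  7  6
 0 11 10  5

After move 3 (U):
 8 13  3 12
 9  2  1 15
 0  4  7  6
14 11 10  5

After move 4 (U):
 8 13  3 12
 0  2  1 15
 9  4  7  6
14 11 10  5

After move 5 (R):
 8 13  3 12
 2  0  1 15
 9  4  7  6
14 11 10  5

After move 6 (L):
 8 13  3 12
 0  2  1 15
 9  4  7  6
14 11 10  5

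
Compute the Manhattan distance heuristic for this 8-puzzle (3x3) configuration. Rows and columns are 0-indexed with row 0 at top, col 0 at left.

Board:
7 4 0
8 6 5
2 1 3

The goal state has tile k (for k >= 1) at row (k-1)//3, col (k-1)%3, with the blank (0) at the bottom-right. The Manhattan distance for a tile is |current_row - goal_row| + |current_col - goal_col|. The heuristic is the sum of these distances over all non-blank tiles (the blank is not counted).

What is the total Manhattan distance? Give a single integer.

Tile 7: (0,0)->(2,0) = 2
Tile 4: (0,1)->(1,0) = 2
Tile 8: (1,0)->(2,1) = 2
Tile 6: (1,1)->(1,2) = 1
Tile 5: (1,2)->(1,1) = 1
Tile 2: (2,0)->(0,1) = 3
Tile 1: (2,1)->(0,0) = 3
Tile 3: (2,2)->(0,2) = 2
Sum: 2 + 2 + 2 + 1 + 1 + 3 + 3 + 2 = 16

Answer: 16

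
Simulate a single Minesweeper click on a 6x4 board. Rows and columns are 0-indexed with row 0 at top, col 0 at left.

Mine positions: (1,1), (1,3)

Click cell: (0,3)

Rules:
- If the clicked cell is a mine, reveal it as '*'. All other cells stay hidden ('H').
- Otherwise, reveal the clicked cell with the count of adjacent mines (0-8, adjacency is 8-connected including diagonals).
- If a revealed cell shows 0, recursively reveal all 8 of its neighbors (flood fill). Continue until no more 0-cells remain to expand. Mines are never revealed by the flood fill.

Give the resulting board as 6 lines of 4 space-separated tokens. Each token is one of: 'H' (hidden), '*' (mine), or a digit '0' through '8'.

H H H 1
H H H H
H H H H
H H H H
H H H H
H H H H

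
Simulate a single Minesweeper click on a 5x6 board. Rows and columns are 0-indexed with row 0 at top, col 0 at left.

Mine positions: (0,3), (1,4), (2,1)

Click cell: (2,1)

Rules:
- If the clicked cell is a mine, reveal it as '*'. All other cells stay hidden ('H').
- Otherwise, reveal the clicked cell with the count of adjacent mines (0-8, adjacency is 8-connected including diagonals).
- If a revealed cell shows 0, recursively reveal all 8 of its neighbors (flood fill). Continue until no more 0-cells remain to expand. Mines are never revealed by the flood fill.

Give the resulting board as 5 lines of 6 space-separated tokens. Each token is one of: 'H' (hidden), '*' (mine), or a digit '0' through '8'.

H H H H H H
H H H H H H
H * H H H H
H H H H H H
H H H H H H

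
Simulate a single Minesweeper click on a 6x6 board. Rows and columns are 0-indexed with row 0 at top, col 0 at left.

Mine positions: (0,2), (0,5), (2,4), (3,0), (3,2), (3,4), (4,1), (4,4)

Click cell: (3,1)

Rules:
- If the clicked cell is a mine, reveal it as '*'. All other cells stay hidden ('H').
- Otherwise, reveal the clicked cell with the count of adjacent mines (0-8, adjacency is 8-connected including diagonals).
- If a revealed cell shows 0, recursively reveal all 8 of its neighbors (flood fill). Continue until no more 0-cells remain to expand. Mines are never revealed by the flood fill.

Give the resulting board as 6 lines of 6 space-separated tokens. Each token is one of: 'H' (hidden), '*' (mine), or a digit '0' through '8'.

H H H H H H
H H H H H H
H H H H H H
H 3 H H H H
H H H H H H
H H H H H H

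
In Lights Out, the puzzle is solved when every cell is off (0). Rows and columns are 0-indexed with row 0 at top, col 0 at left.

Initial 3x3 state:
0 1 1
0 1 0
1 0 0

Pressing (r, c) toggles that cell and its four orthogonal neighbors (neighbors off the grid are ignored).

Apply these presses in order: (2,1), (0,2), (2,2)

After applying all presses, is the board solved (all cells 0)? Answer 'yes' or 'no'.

After press 1 at (2,1):
0 1 1
0 0 0
0 1 1

After press 2 at (0,2):
0 0 0
0 0 1
0 1 1

After press 3 at (2,2):
0 0 0
0 0 0
0 0 0

Lights still on: 0

Answer: yes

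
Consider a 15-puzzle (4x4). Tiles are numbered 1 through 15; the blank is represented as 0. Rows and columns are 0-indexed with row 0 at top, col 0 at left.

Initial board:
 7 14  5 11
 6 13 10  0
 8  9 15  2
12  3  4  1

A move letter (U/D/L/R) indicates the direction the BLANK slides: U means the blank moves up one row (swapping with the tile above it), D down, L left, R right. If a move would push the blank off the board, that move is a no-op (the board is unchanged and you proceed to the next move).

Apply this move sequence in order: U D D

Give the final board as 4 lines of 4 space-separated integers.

After move 1 (U):
 7 14  5  0
 6 13 10 11
 8  9 15  2
12  3  4  1

After move 2 (D):
 7 14  5 11
 6 13 10  0
 8  9 15  2
12  3  4  1

After move 3 (D):
 7 14  5 11
 6 13 10  2
 8  9 15  0
12  3  4  1

Answer:  7 14  5 11
 6 13 10  2
 8  9 15  0
12  3  4  1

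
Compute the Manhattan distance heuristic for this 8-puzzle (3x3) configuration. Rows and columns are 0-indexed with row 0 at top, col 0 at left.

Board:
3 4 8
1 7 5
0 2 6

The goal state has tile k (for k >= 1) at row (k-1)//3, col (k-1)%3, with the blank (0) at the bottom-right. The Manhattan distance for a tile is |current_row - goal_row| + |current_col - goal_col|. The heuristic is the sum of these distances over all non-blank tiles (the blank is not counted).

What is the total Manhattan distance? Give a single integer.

Tile 3: at (0,0), goal (0,2), distance |0-0|+|0-2| = 2
Tile 4: at (0,1), goal (1,0), distance |0-1|+|1-0| = 2
Tile 8: at (0,2), goal (2,1), distance |0-2|+|2-1| = 3
Tile 1: at (1,0), goal (0,0), distance |1-0|+|0-0| = 1
Tile 7: at (1,1), goal (2,0), distance |1-2|+|1-0| = 2
Tile 5: at (1,2), goal (1,1), distance |1-1|+|2-1| = 1
Tile 2: at (2,1), goal (0,1), distance |2-0|+|1-1| = 2
Tile 6: at (2,2), goal (1,2), distance |2-1|+|2-2| = 1
Sum: 2 + 2 + 3 + 1 + 2 + 1 + 2 + 1 = 14

Answer: 14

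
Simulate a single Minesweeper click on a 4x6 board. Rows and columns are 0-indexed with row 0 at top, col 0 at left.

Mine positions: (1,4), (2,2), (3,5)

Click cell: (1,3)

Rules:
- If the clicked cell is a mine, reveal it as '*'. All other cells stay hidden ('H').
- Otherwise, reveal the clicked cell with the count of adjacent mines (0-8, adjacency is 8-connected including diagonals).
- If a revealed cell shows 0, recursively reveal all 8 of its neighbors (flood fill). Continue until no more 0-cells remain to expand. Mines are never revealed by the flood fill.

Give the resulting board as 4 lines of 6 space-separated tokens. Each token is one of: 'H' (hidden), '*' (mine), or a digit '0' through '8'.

H H H H H H
H H H 2 H H
H H H H H H
H H H H H H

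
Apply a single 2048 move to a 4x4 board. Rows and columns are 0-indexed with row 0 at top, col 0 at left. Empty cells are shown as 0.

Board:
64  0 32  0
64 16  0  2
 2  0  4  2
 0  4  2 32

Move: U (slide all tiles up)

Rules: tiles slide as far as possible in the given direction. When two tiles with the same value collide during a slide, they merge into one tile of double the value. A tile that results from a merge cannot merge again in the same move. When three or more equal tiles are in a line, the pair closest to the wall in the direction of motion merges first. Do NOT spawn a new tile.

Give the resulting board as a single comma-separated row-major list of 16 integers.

Answer: 128, 16, 32, 4, 2, 4, 4, 32, 0, 0, 2, 0, 0, 0, 0, 0

Derivation:
Slide up:
col 0: [64, 64, 2, 0] -> [128, 2, 0, 0]
col 1: [0, 16, 0, 4] -> [16, 4, 0, 0]
col 2: [32, 0, 4, 2] -> [32, 4, 2, 0]
col 3: [0, 2, 2, 32] -> [4, 32, 0, 0]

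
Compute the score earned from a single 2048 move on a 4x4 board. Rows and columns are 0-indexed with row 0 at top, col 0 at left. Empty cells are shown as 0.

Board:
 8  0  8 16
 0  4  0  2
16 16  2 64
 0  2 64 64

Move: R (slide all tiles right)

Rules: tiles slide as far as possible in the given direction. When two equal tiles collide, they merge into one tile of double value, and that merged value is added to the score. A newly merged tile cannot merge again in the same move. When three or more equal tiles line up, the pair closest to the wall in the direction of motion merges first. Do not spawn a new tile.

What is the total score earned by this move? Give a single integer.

Slide right:
row 0: [8, 0, 8, 16] -> [0, 0, 16, 16]  score +16 (running 16)
row 1: [0, 4, 0, 2] -> [0, 0, 4, 2]  score +0 (running 16)
row 2: [16, 16, 2, 64] -> [0, 32, 2, 64]  score +32 (running 48)
row 3: [0, 2, 64, 64] -> [0, 0, 2, 128]  score +128 (running 176)
Board after move:
  0   0  16  16
  0   0   4   2
  0  32   2  64
  0   0   2 128

Answer: 176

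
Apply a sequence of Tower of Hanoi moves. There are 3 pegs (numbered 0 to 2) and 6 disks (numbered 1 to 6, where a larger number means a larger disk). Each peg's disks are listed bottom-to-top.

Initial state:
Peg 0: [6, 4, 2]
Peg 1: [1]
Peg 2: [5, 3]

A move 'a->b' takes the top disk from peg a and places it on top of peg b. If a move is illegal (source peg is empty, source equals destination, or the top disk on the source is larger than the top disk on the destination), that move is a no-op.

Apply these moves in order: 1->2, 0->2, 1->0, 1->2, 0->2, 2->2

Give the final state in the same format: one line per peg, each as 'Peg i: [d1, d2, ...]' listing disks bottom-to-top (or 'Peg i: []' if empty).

After move 1 (1->2):
Peg 0: [6, 4, 2]
Peg 1: []
Peg 2: [5, 3, 1]

After move 2 (0->2):
Peg 0: [6, 4, 2]
Peg 1: []
Peg 2: [5, 3, 1]

After move 3 (1->0):
Peg 0: [6, 4, 2]
Peg 1: []
Peg 2: [5, 3, 1]

After move 4 (1->2):
Peg 0: [6, 4, 2]
Peg 1: []
Peg 2: [5, 3, 1]

After move 5 (0->2):
Peg 0: [6, 4, 2]
Peg 1: []
Peg 2: [5, 3, 1]

After move 6 (2->2):
Peg 0: [6, 4, 2]
Peg 1: []
Peg 2: [5, 3, 1]

Answer: Peg 0: [6, 4, 2]
Peg 1: []
Peg 2: [5, 3, 1]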